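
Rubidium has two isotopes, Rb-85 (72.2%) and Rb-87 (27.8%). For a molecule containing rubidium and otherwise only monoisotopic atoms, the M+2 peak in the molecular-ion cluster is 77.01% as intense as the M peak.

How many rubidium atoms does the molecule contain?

With n Rb atoms, P(M+2)/P(M) = C(n,1)·p^(n−1)q / p^n = n·q/p = n · 0.278/0.722.
n = 0.7701 × 0.722/0.278 = 2.00 ≈ 2

2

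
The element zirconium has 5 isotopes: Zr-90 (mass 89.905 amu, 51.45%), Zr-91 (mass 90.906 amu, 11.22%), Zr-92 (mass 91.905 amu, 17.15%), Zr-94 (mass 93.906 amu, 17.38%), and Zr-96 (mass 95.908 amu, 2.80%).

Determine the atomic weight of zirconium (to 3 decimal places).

Ar = Σ fᵢ·mᵢ = 0.5145 × 89.905 + 0.1122 × 90.906 + 0.1715 × 91.905 + 0.1738 × 93.906 + 0.0280 × 95.908
= 46.2561 + 10.1997 + 15.7617 + 16.3209 + 2.6854 = 91.2238 amu

91.224 amu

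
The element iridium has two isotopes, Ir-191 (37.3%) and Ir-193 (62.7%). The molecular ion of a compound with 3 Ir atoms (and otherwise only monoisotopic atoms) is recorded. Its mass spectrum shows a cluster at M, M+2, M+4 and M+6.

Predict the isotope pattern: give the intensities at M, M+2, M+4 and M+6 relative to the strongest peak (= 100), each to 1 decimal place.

The 3 Ir atoms are independent, so intensities follow the terms of (0.373 + 0.627)^3.
P(M) = 0.373^3 = 0.051895
P(M+2) = 3 × 0.373^2 × 0.627^1 = 0.261702
P(M+4) = 3 × 0.373^1 × 0.627^2 = 0.439911
P(M+6) = 0.627^3 = 0.246492
The M+4 peak is largest (0.439911); scaling to 100 gives 11.8 : 59.5 : 100.0 : 56.0.

11.8 : 59.5 : 100.0 : 56.0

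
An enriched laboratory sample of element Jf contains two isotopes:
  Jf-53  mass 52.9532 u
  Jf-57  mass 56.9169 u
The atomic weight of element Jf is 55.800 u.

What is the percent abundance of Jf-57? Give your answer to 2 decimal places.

71.82%

Let x be the fractional abundance of Jf-53; then Jf-57 has abundance 1 − x.
52.9532·x + 56.9169·(1 − x) = 55.800
(52.9532 − 56.9169)·x = 55.800 − 56.9169
x = -1.1169 / -3.9637 = 0.28178 → 28.18% Jf-53, 71.82% Jf-57.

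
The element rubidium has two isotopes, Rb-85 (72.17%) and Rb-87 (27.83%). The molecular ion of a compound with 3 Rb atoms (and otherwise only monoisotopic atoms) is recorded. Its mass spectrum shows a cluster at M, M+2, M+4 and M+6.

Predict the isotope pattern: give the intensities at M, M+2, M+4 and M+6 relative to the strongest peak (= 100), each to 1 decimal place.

The 3 Rb atoms are independent, so intensities follow the terms of (0.7217 + 0.2783)^3.
P(M) = 0.7217^3 = 0.375898
P(M+2) = 3 × 0.7217^2 × 0.2783^1 = 0.434858
P(M+4) = 3 × 0.7217^1 × 0.2783^2 = 0.167689
P(M+6) = 0.2783^3 = 0.021555
The M+2 peak is largest (0.434858); scaling to 100 gives 86.4 : 100.0 : 38.6 : 5.0.

86.4 : 100.0 : 38.6 : 5.0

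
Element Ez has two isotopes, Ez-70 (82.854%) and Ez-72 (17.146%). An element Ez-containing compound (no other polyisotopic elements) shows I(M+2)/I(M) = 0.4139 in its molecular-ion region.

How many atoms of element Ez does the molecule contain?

2

For n independent Ez atoms, I(M+2)/I(M) = n · (abundance Ez-72) / (abundance Ez-70) = n · 0.17146/0.82854.
n = 0.4139 × 0.82854/0.17146 = 2.00 ≈ 2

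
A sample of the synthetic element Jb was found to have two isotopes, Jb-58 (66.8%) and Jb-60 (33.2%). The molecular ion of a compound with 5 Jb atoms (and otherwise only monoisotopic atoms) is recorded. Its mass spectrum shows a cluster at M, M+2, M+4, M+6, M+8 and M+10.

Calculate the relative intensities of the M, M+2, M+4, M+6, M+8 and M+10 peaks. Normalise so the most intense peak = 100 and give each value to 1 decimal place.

40.2 : 100.0 : 99.4 : 49.4 : 12.3 : 1.2

Each Jb atom is independently Jb-58 (p = 0.668) or Jb-60 (q = 0.332); the cluster is the binomial expansion (p + q)^5.
P(M) = 0.668^5 = 0.133009
P(M+2) = 5 × 0.668^4 × 0.332^1 = 0.330532
P(M+4) = 10 × 0.668^3 × 0.332^2 = 0.328553
P(M+6) = 10 × 0.668^2 × 0.332^3 = 0.163293
P(M+8) = 5 × 0.668^1 × 0.332^4 = 0.040579
P(M+10) = 0.332^5 = 0.004034
The M+2 peak is largest (0.330532); scaling to 100 gives 40.2 : 100.0 : 99.4 : 49.4 : 12.3 : 1.2.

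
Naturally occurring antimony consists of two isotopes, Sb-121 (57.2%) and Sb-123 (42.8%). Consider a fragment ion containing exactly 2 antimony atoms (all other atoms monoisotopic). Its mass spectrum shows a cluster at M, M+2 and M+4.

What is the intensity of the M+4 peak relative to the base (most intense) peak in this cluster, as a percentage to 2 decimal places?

(0.572 + 0.428)^2 gives M 0.3272, M+2 0.4896, M+4 0.1832; the largest is M+2.
P(M+2) = C(2,1) × 0.572^1 × 0.428^1 = 2 × 0.5720 × 0.4280 = 0.489632 (base)
P(M+4) = C(2,2) × 0.572^0 × 0.428^2 = 1 × 1.0000 × 0.183184 = 0.183184
Relative intensity = 0.183184 / 0.489632 × 100 = 37.41

37.41%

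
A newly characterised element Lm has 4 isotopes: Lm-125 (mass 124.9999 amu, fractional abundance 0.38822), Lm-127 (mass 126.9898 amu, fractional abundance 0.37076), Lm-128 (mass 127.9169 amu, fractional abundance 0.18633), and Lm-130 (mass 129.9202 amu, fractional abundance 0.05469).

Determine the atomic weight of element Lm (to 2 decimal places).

126.55 amu

Ar = Σ fᵢ·mᵢ = 0.38822 × 124.9999 + 0.37076 × 126.9898 + 0.18633 × 127.9169 + 0.05469 × 129.9202
= 48.52746 + 47.08274 + 23.83476 + 7.10534 = 126.55030 amu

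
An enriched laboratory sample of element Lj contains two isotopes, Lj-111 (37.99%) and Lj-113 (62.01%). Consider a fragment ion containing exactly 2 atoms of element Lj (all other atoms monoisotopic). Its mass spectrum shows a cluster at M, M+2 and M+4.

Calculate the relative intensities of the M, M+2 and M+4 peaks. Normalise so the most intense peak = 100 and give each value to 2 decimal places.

Expanding (0.3799 + 0.6201)^2:
P(M) = 0.3799^2 = 0.144324
P(M+2) = 2 × 0.3799^1 × 0.6201^1 = 0.471152
P(M+4) = 0.6201^2 = 0.384524
The M+2 peak is largest (0.471152); scaling to 100 gives 30.63 : 100.00 : 81.61.

30.63 : 100.00 : 81.61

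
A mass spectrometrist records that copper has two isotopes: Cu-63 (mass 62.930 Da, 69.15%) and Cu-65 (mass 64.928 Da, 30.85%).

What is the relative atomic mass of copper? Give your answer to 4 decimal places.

The abundance-weighted mean is 0.6915 × 62.930 + 0.3085 × 64.928
= 43.51610 + 20.03029 = 63.54639 Da

63.5464 Da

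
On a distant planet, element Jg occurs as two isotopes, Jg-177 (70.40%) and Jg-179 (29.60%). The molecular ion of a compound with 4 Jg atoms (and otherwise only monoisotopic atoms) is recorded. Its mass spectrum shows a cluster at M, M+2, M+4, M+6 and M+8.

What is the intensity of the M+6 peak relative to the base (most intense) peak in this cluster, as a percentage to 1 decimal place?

17.7%

(0.7040 + 0.2960)^4 gives M 0.2456, M+2 0.4131, M+4 0.2605, M+6 0.0730, M+8 0.0077; the largest is M+2.
P(M+2) = C(4,1) × 0.7040^3 × 0.2960^1 = 4 × 0.34891366 × 0.2960 = 0.413114 (base)
P(M+6) = C(4,3) × 0.7040^1 × 0.2960^3 = 4 × 0.7040 × 0.02593434 = 0.073031
Relative intensity = 0.073031 / 0.413114 × 100 = 17.7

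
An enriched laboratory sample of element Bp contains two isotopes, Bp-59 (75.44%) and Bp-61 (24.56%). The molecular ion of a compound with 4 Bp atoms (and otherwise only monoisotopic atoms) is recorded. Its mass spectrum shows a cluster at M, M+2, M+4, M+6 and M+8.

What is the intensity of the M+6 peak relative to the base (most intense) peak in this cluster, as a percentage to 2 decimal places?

Term probabilities: M 0.3239, M+2 0.4218, M+4 0.2060, M+6 0.0447, M+8 0.0036. Base peak = M+2.
P(M+2) = C(4,1) × 0.7544^3 × 0.2456^1 = 4 × 0.42934365 × 0.2456 = 0.421787 (base)
P(M+6) = C(4,3) × 0.7544^1 × 0.2456^3 = 4 × 0.7544 × 0.01481443 = 0.044704
Relative intensity = 0.044704 / 0.421787 × 100 = 10.60

10.60%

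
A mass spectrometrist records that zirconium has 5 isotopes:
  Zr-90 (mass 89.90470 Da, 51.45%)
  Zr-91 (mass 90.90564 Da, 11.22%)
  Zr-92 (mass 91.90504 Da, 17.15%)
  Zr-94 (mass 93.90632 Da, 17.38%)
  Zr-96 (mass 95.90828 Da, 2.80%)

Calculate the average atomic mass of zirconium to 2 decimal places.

91.22 Da

The abundance-weighted mean is 0.5145 × 89.90470 + 0.1122 × 90.90564 + 0.1715 × 91.90504 + 0.1738 × 93.90632 + 0.0280 × 95.90828
= 46.255968 + 10.199613 + 15.761714 + 16.320918 + 2.685432 = 91.223645 Da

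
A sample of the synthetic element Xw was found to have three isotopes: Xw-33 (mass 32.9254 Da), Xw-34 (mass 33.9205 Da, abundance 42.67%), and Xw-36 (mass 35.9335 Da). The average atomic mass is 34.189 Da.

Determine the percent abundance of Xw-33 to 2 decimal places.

29.44%

Let x and y be the fractions of Xw-33 and Xw-36. Then x + y = 1 − 0.4267 = 0.5733 and 32.9254x + 35.9335y = 34.189 − 0.4267×33.9205 = 19.71512265.
Substituting: 32.9254x + 35.9335(0.5733 − x) = 19.71512265
(32.9254 − 35.9335)x = -0.8855529  ⇒  x = 0.29439, y = 0.27891
Xw-33: 29.44%, Xw-36: 27.89%.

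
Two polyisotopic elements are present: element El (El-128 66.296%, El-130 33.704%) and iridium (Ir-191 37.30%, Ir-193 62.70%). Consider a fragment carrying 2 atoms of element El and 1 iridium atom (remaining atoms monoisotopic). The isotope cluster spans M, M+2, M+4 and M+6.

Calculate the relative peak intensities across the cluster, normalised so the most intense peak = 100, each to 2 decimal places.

37.07 : 100.00 : 72.94 : 16.10

Element El pattern (n=2): 0.43951596 : 0.44688808 : 0.11359596
Iridium pattern (n=1): 0.3730 : 0.6270
Convolve the two distributions (both contribute in 2-u steps):
  M: 0.43951596×0.3730 = 0.163939
  M+2: 0.43951596×0.6270 + 0.44688808×0.3730 = 0.442266
  M+4: 0.44688808×0.6270 + 0.11359596×0.3730 = 0.322570
  M+6: 0.11359596×0.6270 = 0.071225
Scale to base peak (0.442266) = 100: 37.07 : 100.00 : 72.94 : 16.10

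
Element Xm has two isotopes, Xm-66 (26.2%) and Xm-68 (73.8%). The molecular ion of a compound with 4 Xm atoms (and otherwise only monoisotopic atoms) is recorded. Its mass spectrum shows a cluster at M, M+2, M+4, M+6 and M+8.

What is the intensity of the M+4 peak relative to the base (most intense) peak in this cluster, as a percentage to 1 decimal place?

53.3%

Binomial terms of (0.262 + 0.738)^4: M 0.0047, M+2 0.0531, M+4 0.2243, M+6 0.4212, M+8 0.2966 → M+6 is the base peak.
P(M+6) = C(4,3) × 0.262^1 × 0.738^3 = 4 × 0.2620 × 0.40194727 = 0.421241 (base)
P(M+4) = C(4,2) × 0.262^2 × 0.738^2 = 6 × 0.068644 × 0.544644 = 0.224319
Relative intensity = 0.224319 / 0.421241 × 100 = 53.3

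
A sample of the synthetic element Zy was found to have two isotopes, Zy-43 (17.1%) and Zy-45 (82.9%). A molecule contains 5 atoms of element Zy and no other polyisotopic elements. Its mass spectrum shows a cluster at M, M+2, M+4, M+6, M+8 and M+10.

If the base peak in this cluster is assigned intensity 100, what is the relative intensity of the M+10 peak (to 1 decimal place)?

Binomial terms of (0.171 + 0.829)^5: M 0.0001, M+2 0.0035, M+4 0.0344, M+6 0.1666, M+8 0.4038, M+10 0.3915 → M+8 is the base peak.
P(M+8) = C(5,4) × 0.171^1 × 0.829^4 = 5 × 0.1710 × 0.47230019 = 0.403817 (base)
P(M+10) = C(5,5) × 0.171^0 × 0.829^5 = 1 × 1.0000 × 0.39153686 = 0.391537
Relative intensity = 0.391537 / 0.403817 × 100 = 97.0

97.0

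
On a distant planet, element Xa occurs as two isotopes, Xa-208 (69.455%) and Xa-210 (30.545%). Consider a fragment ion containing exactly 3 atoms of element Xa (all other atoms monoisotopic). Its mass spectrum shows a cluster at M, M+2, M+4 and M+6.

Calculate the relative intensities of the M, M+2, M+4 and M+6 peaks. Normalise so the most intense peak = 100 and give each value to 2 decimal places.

75.80 : 100.00 : 43.98 : 6.45

Expanding (0.69455 + 0.30545)^3:
P(M) = 0.69455^3 = 0.335051
P(M+2) = 3 × 0.69455^2 × 0.30545^1 = 0.442047
P(M+4) = 3 × 0.69455^1 × 0.30545^2 = 0.194404
P(M+6) = 0.30545^3 = 0.028498
The M+2 peak is largest (0.442047); scaling to 100 gives 75.80 : 100.00 : 43.98 : 6.45.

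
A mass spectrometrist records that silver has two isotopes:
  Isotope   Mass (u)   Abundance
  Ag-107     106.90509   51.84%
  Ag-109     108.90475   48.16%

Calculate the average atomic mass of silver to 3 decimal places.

107.868 u

Ar = Σ fᵢ·mᵢ = 0.5184 × 106.90509 + 0.4816 × 108.90475
= 55.419599 + 52.448528 = 107.868127 u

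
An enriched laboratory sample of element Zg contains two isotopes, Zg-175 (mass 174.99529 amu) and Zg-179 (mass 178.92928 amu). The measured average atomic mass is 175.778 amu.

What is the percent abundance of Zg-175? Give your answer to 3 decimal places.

Writing the weighted mean with unknown fraction x of Zg-175:
174.99529·x + 178.92928·(1 − x) = 175.778
(174.99529 − 178.92928)·x = 175.778 − 178.92928
x = -3.15128 / -3.93399 = 0.80104 → 80.104% Zg-175, 19.896% Zg-179.

80.104%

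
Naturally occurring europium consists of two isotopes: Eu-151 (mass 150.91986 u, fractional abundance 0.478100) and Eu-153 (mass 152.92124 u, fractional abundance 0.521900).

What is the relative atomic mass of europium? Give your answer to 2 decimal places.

Weight each isotope mass by its fractional abundance: 0.478100 × 150.91986 + 0.521900 × 152.92124
= 72.154785 + 79.809595 = 151.964380 u

151.96 u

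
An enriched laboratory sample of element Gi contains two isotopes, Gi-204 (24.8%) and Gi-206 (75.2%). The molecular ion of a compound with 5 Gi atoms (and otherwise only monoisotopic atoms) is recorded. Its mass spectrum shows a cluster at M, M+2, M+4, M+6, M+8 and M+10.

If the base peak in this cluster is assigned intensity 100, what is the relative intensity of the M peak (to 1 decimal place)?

0.2

Binomial terms of (0.248 + 0.752)^5: M 0.0009, M+2 0.0142, M+4 0.0863, M+6 0.2616, M+8 0.3965, M+10 0.2405 → M+8 is the base peak.
P(M+8) = C(5,4) × 0.248^1 × 0.752^4 = 5 × 0.2480 × 0.31979477 = 0.396546 (base)
P(M) = C(5,0) × 0.248^5 × 0.752^0 = 1 × 0.00093812 × 1.0000 = 0.000938
Relative intensity = 0.000938 / 0.396546 × 100 = 0.2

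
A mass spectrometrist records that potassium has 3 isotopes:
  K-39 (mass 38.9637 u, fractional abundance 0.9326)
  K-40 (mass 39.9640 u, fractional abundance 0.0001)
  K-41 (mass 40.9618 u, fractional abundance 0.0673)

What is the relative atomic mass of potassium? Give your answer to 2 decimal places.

Ar = Σ fᵢ·mᵢ = 0.9326 × 38.9637 + 0.0001 × 39.9640 + 0.0673 × 40.9618
= 36.33755 + 0.00400 + 2.75673 = 39.09828 u

39.10 u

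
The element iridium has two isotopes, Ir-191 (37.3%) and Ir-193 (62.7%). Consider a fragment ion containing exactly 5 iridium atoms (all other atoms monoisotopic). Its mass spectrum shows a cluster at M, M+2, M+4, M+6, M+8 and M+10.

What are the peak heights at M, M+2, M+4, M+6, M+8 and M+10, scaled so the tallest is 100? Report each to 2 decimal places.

2.11 : 17.70 : 59.49 : 100.00 : 84.05 : 28.26

Expanding (0.373 + 0.627)^5:
P(M) = 0.373^5 = 0.007220
P(M+2) = 5 × 0.373^4 × 0.627^1 = 0.060684
P(M+4) = 10 × 0.373^3 × 0.627^2 = 0.204015
P(M+6) = 10 × 0.373^2 × 0.627^3 = 0.342942
P(M+8) = 5 × 0.373^1 × 0.627^4 = 0.288237
P(M+10) = 0.627^5 = 0.096903
The M+6 peak is largest (0.342942); scaling to 100 gives 2.11 : 17.70 : 59.49 : 100.00 : 84.05 : 28.26.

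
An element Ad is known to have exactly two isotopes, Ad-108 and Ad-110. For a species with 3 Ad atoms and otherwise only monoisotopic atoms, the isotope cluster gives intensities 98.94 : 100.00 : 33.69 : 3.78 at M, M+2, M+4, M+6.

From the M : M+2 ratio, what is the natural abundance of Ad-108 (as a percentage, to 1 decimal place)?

74.8%

Let p = fractional abundance of Ad-108. I(M+2)/I(M) = [C(3,1)·p^2·(1−p)] / p^3 = 3·(1−p)/p = 100.00/98.94 = 1.0107
(1−p)/p = 1.0107/3 = 0.3369  ⇒  p = 1/(1 + 0.3369) = 0.7480
Ad-108: 74.8%, Ad-110: 25.2%.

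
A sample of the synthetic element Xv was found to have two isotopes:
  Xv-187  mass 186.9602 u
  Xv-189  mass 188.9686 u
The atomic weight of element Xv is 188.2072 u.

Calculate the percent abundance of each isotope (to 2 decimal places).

Xv-187: 37.91%, Xv-189: 62.09%

Writing the weighted mean with unknown fraction x of Xv-187:
186.9602·x + 188.9686·(1 − x) = 188.2072
(186.9602 − 188.9686)·x = 188.2072 − 188.9686
x = -0.7614 / -2.0084 = 0.37911 → 37.91% Xv-187, 62.09% Xv-189.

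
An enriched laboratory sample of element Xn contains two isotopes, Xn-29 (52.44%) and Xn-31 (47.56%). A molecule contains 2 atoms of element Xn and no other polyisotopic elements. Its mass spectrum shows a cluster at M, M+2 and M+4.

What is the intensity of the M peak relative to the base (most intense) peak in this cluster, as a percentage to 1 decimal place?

55.1%

(0.5244 + 0.4756)^2 gives M 0.2750, M+2 0.4988, M+4 0.2262; the largest is M+2.
P(M+2) = C(2,1) × 0.5244^1 × 0.4756^1 = 2 × 0.5244 × 0.4756 = 0.498809 (base)
P(M) = C(2,0) × 0.5244^2 × 0.4756^0 = 1 × 0.27499536 × 1.0000 = 0.274995
Relative intensity = 0.274995 / 0.498809 × 100 = 55.1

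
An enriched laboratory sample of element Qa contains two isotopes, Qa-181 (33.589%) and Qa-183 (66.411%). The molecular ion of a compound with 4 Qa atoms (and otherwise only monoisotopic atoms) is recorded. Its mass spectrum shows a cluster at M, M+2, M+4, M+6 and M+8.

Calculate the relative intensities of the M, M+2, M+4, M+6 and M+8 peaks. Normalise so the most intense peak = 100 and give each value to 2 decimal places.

3.23 : 25.58 : 75.87 : 100.00 : 49.43

The 4 Qa atoms are independent, so intensities follow the terms of (0.33589 + 0.66411)^4.
P(M) = 0.33589^4 = 0.012729
P(M+2) = 4 × 0.33589^3 × 0.66411^1 = 0.100668
P(M+4) = 6 × 0.33589^2 × 0.66411^2 = 0.298556
P(M+6) = 4 × 0.33589^1 × 0.66411^3 = 0.393529
P(M+8) = 0.66411^4 = 0.194518
The M+6 peak is largest (0.393529); scaling to 100 gives 3.23 : 25.58 : 75.87 : 100.00 : 49.43.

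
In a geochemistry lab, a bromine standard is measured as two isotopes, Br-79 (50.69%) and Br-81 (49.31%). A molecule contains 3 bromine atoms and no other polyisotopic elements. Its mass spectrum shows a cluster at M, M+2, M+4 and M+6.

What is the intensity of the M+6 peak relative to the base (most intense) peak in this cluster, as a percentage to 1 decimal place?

31.5%

(0.5069 + 0.4931)^3 gives M 0.1302, M+2 0.3801, M+4 0.3698, M+6 0.1199; the largest is M+2.
P(M+2) = C(3,1) × 0.5069^2 × 0.4931^1 = 3 × 0.25694761 × 0.4931 = 0.380103 (base)
P(M+6) = C(3,3) × 0.5069^0 × 0.4931^3 = 1 × 1.0000 × 0.11989609 = 0.119896
Relative intensity = 0.119896 / 0.380103 × 100 = 31.5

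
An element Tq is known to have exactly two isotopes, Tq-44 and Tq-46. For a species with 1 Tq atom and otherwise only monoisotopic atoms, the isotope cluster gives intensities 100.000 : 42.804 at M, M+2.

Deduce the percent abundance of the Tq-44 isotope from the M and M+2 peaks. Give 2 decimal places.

Let p = fractional abundance of Tq-44. I(M+2)/I(M) = [C(1,1)·p^0·(1−p)] / p^1 = 1·(1−p)/p = 42.804/100.000 = 0.4280
(1−p)/p = 0.4280/1 = 0.4280  ⇒  p = 1/(1 + 0.4280) = 0.7003
Tq-44: 70.03%, Tq-46: 29.97%.

70.03%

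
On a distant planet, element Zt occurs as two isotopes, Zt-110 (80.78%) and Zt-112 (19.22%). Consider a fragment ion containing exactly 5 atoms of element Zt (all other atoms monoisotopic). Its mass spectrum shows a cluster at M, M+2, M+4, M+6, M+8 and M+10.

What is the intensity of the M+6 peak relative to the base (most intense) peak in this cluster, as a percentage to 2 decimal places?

(0.8078 + 0.1922)^5 gives M 0.3440, M+2 0.4092, M+4 0.1947, M+6 0.0463, M+8 0.0055, M+10 0.0003; the largest is M+2.
P(M+2) = C(5,1) × 0.8078^4 × 0.1922^1 = 5 × 0.42580955 × 0.1922 = 0.409203 (base)
P(M+6) = C(5,3) × 0.8078^2 × 0.1922^3 = 10 × 0.65254084 × 0.00710003 = 0.046331
Relative intensity = 0.046331 / 0.409203 × 100 = 11.32

11.32%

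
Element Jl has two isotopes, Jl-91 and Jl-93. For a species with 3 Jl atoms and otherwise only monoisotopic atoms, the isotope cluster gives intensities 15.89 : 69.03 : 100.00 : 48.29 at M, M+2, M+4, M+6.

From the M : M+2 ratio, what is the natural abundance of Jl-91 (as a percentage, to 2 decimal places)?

Let p = fractional abundance of Jl-91. I(M+2)/I(M) = [C(3,1)·p^2·(1−p)] / p^3 = 3·(1−p)/p = 69.03/15.89 = 4.3442
(1−p)/p = 4.3442/3 = 1.4481  ⇒  p = 1/(1 + 1.4481) = 0.4085
Jl-91: 40.85%, Jl-93: 59.15%.

40.85%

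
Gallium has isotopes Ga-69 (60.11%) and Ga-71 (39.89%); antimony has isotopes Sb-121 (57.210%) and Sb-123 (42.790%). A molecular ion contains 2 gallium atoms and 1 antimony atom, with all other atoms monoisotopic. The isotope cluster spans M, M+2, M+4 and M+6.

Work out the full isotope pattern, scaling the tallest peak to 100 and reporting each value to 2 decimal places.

48.19 : 100.00 : 69.06 : 15.87

Gallium pattern (n=2): 0.36132121 : 0.47955758 : 0.15912121
Antimony pattern (n=1): 0.5721 : 0.4279
Convolve the two distributions (both contribute in 2-u steps):
  M: 0.36132121×0.5721 = 0.206712
  M+2: 0.36132121×0.4279 + 0.47955758×0.5721 = 0.428964
  M+4: 0.47955758×0.4279 + 0.15912121×0.5721 = 0.296236
  M+6: 0.15912121×0.4279 = 0.068088
Scale to base peak (0.428964) = 100: 48.19 : 100.00 : 69.06 : 15.87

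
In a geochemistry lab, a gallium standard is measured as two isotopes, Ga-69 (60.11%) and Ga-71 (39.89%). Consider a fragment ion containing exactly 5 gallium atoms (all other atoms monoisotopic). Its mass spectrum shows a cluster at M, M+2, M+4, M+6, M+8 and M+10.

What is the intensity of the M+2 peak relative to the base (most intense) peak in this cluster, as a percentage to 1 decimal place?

75.3%

Term probabilities: M 0.0785, M+2 0.2604, M+4 0.3456, M+6 0.2293, M+8 0.0761, M+10 0.0101. Base peak = M+4.
P(M+4) = C(5,2) × 0.6011^3 × 0.3989^2 = 10 × 0.21719018 × 0.15912121 = 0.345596 (base)
P(M+2) = C(5,1) × 0.6011^4 × 0.3989^1 = 5 × 0.13055302 × 0.3989 = 0.260388
Relative intensity = 0.260388 / 0.345596 × 100 = 75.3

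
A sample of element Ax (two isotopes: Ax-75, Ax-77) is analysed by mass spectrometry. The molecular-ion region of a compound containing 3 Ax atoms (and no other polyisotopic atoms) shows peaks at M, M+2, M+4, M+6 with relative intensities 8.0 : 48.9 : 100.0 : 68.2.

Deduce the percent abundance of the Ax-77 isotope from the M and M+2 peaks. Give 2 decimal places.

67.08%

If p is the fraction of Ax that is Ax-75, then I(M+2)/I(M) = [C(3,1)·p^2·(1−p)] / p^3 = 3·(1−p)/p = 48.9/8.0 = 6.1125
(1−p)/p = 6.1125/3 = 2.0375  ⇒  p = 1/(1 + 2.0375) = 0.3292
Ax-75: 32.92%, Ax-77: 67.08%.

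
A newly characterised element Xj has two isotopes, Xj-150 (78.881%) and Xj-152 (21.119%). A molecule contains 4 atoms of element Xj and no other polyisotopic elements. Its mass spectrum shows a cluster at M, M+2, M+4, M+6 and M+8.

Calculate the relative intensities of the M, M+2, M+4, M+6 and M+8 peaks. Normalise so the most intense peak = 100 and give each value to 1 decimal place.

The 4 Xj atoms are independent, so intensities follow the terms of (0.78881 + 0.21119)^4.
P(M) = 0.78881^4 = 0.387159
P(M+2) = 4 × 0.78881^3 × 0.21119^1 = 0.414620
P(M+4) = 6 × 0.78881^2 × 0.21119^2 = 0.166511
P(M+6) = 4 × 0.78881^1 × 0.21119^3 = 0.029720
P(M+8) = 0.21119^4 = 0.001989
The M+2 peak is largest (0.414620); scaling to 100 gives 93.4 : 100.0 : 40.2 : 7.2 : 0.5.

93.4 : 100.0 : 40.2 : 7.2 : 0.5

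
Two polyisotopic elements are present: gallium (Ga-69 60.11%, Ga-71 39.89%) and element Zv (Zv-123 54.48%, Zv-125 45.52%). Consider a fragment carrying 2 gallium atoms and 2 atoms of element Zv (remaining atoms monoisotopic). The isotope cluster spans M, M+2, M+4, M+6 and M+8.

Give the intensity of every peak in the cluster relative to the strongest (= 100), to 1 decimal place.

29.8 : 89.3 : 100.0 : 49.5 : 9.2

Gallium pattern (n=2): 0.36132121 : 0.47955758 : 0.15912121
Element Zv pattern (n=2): 0.29680704 : 0.49598592 : 0.20720704
Convolve the two distributions (both contribute in 2-u steps):
  M: 0.36132121×0.29680704 = 0.107243
  M+2: 0.36132121×0.49598592 + 0.47955758×0.29680704 = 0.321546
  M+4: 0.36132121×0.20720704 + 0.47955758×0.49598592 + 0.15912121×0.29680704 = 0.359950
  M+6: 0.47955758×0.20720704 + 0.15912121×0.49598592 = 0.178290
  M+8: 0.15912121×0.20720704 = 0.032971
Scale to base peak (0.359950) = 100: 29.8 : 89.3 : 100.0 : 49.5 : 9.2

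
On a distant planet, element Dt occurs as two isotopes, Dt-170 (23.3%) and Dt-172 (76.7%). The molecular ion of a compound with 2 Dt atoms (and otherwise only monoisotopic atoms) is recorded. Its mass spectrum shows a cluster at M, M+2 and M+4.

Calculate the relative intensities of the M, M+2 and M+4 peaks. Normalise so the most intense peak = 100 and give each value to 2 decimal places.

9.23 : 60.76 : 100.00

Each Dt atom is independently Dt-170 (p = 0.233) or Dt-172 (q = 0.767); the cluster is the binomial expansion (p + q)^2.
P(M) = 0.233^2 = 0.054289
P(M+2) = 2 × 0.233^1 × 0.767^1 = 0.357422
P(M+4) = 0.767^2 = 0.588289
The M+4 peak is largest (0.588289); scaling to 100 gives 9.23 : 60.76 : 100.00.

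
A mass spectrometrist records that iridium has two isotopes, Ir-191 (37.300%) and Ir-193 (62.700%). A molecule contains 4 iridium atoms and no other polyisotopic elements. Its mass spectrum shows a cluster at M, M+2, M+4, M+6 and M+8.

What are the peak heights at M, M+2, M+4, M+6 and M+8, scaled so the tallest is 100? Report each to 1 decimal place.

The 4 Ir atoms are independent, so intensities follow the terms of (0.37300 + 0.62700)^4.
P(M) = 0.37300^4 = 0.019357
P(M+2) = 4 × 0.37300^3 × 0.62700^1 = 0.130153
P(M+4) = 6 × 0.37300^2 × 0.62700^2 = 0.328174
P(M+6) = 4 × 0.37300^1 × 0.62700^3 = 0.367766
P(M+8) = 0.62700^4 = 0.154550
The M+6 peak is largest (0.367766); scaling to 100 gives 5.3 : 35.4 : 89.2 : 100.0 : 42.0.

5.3 : 35.4 : 89.2 : 100.0 : 42.0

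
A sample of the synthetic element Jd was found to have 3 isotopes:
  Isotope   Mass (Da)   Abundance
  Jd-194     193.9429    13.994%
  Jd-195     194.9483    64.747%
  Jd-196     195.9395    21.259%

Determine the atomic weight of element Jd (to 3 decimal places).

Ar = Σ fᵢ·mᵢ = 0.13994 × 193.9429 + 0.64747 × 194.9483 + 0.21259 × 195.9395
= 27.14037 + 126.22318 + 41.65478 = 195.01833 Da

195.018 Da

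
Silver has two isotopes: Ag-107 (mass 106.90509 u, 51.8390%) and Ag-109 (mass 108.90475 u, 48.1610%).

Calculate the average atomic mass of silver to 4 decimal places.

107.8681 u

Average mass = Σ (abundance × isotope mass) = 0.518390 × 106.90509 + 0.481610 × 108.90475
= 55.418530 + 52.449617 = 107.868147 u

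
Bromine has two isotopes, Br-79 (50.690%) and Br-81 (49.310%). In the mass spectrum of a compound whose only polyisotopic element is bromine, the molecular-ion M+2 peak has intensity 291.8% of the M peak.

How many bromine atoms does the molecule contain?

The M+2/M ratio from n Br atoms is n · q/p = n · 0.49310/0.50690.
n = 2.918 × 0.50690/0.49310 = 3.00 ≈ 3

3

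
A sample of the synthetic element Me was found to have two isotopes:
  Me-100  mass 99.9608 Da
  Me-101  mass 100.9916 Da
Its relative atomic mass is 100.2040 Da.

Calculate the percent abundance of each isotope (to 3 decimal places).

Me-100: 76.407%, Me-101: 23.593%

With x = fraction of Me-100 (so Me-101 is 1 − x):
99.9608·x + 100.9916·(1 − x) = 100.2040
(99.9608 − 100.9916)·x = 100.2040 − 100.9916
x = -0.7876 / -1.0308 = 0.76407 → 76.407% Me-100, 23.593% Me-101.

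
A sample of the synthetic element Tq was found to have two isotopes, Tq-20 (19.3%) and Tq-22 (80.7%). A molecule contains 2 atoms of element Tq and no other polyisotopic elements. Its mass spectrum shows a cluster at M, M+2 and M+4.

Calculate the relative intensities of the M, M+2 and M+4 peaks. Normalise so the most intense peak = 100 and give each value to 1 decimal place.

The 2 Tq atoms are independent, so intensities follow the terms of (0.193 + 0.807)^2.
P(M) = 0.193^2 = 0.037249
P(M+2) = 2 × 0.193^1 × 0.807^1 = 0.311502
P(M+4) = 0.807^2 = 0.651249
The M+4 peak is largest (0.651249); scaling to 100 gives 5.7 : 47.8 : 100.0.

5.7 : 47.8 : 100.0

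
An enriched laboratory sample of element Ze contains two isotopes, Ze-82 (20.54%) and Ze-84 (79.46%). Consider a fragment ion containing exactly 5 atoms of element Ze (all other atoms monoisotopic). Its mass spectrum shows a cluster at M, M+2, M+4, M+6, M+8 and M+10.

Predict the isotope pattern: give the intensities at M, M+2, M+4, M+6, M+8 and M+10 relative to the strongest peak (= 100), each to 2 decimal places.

Each Ze atom is independently Ze-82 (p = 0.2054) or Ze-84 (q = 0.7946); the cluster is the binomial expansion (p + q)^5.
P(M) = 0.2054^5 = 0.000366
P(M+2) = 5 × 0.2054^4 × 0.7946^1 = 0.007072
P(M+4) = 10 × 0.2054^3 × 0.7946^2 = 0.054714
P(M+6) = 10 × 0.2054^2 × 0.7946^3 = 0.211664
P(M+8) = 5 × 0.2054^1 × 0.7946^4 = 0.409416
P(M+10) = 0.7946^5 = 0.316769
The M+8 peak is largest (0.409416); scaling to 100 gives 0.09 : 1.73 : 13.36 : 51.70 : 100.00 : 77.37.

0.09 : 1.73 : 13.36 : 51.70 : 100.00 : 77.37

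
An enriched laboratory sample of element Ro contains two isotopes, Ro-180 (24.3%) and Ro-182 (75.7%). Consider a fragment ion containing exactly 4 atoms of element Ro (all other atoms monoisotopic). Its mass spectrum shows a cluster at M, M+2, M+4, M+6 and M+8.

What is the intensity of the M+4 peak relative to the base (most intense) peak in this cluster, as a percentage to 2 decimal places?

48.15%

Binomial terms of (0.243 + 0.757)^4: M 0.0035, M+2 0.0434, M+4 0.2030, M+6 0.4217, M+8 0.3284 → M+6 is the base peak.
P(M+6) = C(4,3) × 0.243^1 × 0.757^3 = 4 × 0.2430 × 0.43379809 = 0.421652 (base)
P(M+4) = C(4,2) × 0.243^2 × 0.757^2 = 6 × 0.059049 × 0.573049 = 0.203028
Relative intensity = 0.203028 / 0.421652 × 100 = 48.15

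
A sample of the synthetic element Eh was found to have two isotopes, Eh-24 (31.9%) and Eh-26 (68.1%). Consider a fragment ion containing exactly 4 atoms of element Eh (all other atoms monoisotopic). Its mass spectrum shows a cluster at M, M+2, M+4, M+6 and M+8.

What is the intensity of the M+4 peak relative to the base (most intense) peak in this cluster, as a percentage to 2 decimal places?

70.26%

Binomial terms of (0.319 + 0.681)^4: M 0.0104, M+2 0.0884, M+4 0.2832, M+6 0.4030, M+8 0.2151 → M+6 is the base peak.
P(M+6) = C(4,3) × 0.319^1 × 0.681^3 = 4 × 0.3190 × 0.31582124 = 0.402988 (base)
P(M+4) = C(4,2) × 0.319^2 × 0.681^2 = 6 × 0.101761 × 0.463761 = 0.283157
Relative intensity = 0.283157 / 0.402988 × 100 = 70.26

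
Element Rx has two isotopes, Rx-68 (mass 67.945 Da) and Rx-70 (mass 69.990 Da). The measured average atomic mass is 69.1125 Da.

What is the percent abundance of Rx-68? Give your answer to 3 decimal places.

42.910%

Let x be the fractional abundance of Rx-68; then Rx-70 has abundance 1 − x.
67.945·x + 69.990·(1 − x) = 69.1125
(67.945 − 69.990)·x = 69.1125 − 69.990
x = -0.8775 / -2.045 = 0.42910 → 42.910% Rx-68, 57.090% Rx-70.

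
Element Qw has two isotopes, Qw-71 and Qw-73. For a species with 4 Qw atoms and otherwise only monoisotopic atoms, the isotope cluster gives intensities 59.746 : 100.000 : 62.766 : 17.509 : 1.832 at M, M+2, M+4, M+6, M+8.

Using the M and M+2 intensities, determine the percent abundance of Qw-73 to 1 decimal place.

If p is the fraction of Qw that is Qw-71, then I(M+2)/I(M) = [C(4,1)·p^3·(1−p)] / p^4 = 4·(1−p)/p = 100.000/59.746 = 1.6738
(1−p)/p = 1.6738/4 = 0.4184  ⇒  p = 1/(1 + 0.4184) = 0.7050
Qw-71: 70.5%, Qw-73: 29.5%.

29.5%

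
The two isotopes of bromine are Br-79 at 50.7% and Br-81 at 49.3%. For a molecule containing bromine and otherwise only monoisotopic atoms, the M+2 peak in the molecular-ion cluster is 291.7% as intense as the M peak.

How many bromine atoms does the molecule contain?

For n independent Br atoms, I(M+2)/I(M) = n · (abundance Br-81) / (abundance Br-79) = n · 0.493/0.507.
n = 2.917 × 0.507/0.493 = 3.00 ≈ 3

3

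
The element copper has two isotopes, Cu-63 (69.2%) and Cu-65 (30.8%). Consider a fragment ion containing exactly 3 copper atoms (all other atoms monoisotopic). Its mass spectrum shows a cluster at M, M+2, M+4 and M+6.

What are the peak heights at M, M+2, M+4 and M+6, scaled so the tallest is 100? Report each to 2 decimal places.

74.89 : 100.00 : 44.51 : 6.60

The 3 Cu atoms are independent, so intensities follow the terms of (0.692 + 0.308)^3.
P(M) = 0.692^3 = 0.331374
P(M+2) = 3 × 0.692^2 × 0.308^1 = 0.442470
P(M+4) = 3 × 0.692^1 × 0.308^2 = 0.196938
P(M+6) = 0.308^3 = 0.029218
The M+2 peak is largest (0.442470); scaling to 100 gives 74.89 : 100.00 : 44.51 : 6.60.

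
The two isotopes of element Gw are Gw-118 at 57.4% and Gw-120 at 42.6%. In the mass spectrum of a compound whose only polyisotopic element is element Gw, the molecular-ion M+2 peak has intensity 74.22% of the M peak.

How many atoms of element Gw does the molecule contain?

For n independent Gw atoms, I(M+2)/I(M) = n · (abundance Gw-120) / (abundance Gw-118) = n · 0.426/0.574.
n = 0.7422 × 0.574/0.426 = 1.00 ≈ 1

1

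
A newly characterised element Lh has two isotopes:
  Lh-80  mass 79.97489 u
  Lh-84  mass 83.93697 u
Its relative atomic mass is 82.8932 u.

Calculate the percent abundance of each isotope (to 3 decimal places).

Writing the weighted mean with unknown fraction x of Lh-80:
79.97489·x + 83.93697·(1 − x) = 82.8932
(79.97489 − 83.93697)·x = 82.8932 − 83.93697
x = -1.04377 / -3.96208 = 0.26344 → 26.344% Lh-80, 73.656% Lh-84.

Lh-80: 26.344%, Lh-84: 73.656%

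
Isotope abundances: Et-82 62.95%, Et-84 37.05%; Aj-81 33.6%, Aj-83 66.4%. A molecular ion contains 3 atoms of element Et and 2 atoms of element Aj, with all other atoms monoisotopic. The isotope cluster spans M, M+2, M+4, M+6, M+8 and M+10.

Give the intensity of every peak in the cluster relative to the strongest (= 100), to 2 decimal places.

8.39 : 47.96 : 100.00 : 93.99 : 40.80 : 6.68

Element Et pattern (n=3): 0.24945212 : 0.44045438 : 0.25923487 : 0.05085863
Element Aj pattern (n=2): 0.112896 : 0.446208 : 0.440896
Convolve the two distributions (both contribute in 2-u steps):
  M: 0.24945212×0.112896 = 0.028162
  M+2: 0.24945212×0.446208 + 0.44045438×0.112896 = 0.161033
  M+4: 0.24945212×0.440896 + 0.44045438×0.446208 + 0.25923487×0.112896 = 0.335783
  M+6: 0.44045438×0.440896 + 0.25923487×0.446208 + 0.05085863×0.112896 = 0.315609
  M+8: 0.25923487×0.440896 + 0.05085863×0.446208 = 0.136989
  M+10: 0.05085863×0.440896 = 0.022423
Scale to base peak (0.335783) = 100: 8.39 : 47.96 : 100.00 : 93.99 : 40.80 : 6.68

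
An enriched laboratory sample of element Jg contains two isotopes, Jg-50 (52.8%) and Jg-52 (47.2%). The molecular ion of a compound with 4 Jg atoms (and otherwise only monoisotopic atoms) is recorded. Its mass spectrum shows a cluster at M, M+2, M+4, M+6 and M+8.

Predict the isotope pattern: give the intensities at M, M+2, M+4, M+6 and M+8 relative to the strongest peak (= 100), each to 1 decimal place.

20.9 : 74.6 : 100.0 : 59.6 : 13.3

The 4 Jg atoms are independent, so intensities follow the terms of (0.528 + 0.472)^4.
P(M) = 0.528^4 = 0.077721
P(M+2) = 4 × 0.528^3 × 0.472^1 = 0.277910
P(M+4) = 6 × 0.528^2 × 0.472^2 = 0.372652
P(M+6) = 4 × 0.528^1 × 0.472^3 = 0.222085
P(M+8) = 0.472^4 = 0.049633
The M+4 peak is largest (0.372652); scaling to 100 gives 20.9 : 74.6 : 100.0 : 59.6 : 13.3.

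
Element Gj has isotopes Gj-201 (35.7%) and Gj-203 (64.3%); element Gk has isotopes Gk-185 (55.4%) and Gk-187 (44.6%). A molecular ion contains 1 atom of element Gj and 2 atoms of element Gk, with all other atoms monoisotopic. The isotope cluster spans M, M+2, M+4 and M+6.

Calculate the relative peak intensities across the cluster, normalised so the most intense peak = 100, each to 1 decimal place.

Element Gj pattern (n=1): 0.3570 : 0.6430
Element Gk pattern (n=2): 0.306916 : 0.494168 : 0.198916
Convolve the two distributions (both contribute in 2-u steps):
  M: 0.3570×0.306916 = 0.109569
  M+2: 0.3570×0.494168 + 0.6430×0.306916 = 0.373765
  M+4: 0.3570×0.198916 + 0.6430×0.494168 = 0.388763
  M+6: 0.6430×0.198916 = 0.127903
Scale to base peak (0.388763) = 100: 28.2 : 96.1 : 100.0 : 32.9

28.2 : 96.1 : 100.0 : 32.9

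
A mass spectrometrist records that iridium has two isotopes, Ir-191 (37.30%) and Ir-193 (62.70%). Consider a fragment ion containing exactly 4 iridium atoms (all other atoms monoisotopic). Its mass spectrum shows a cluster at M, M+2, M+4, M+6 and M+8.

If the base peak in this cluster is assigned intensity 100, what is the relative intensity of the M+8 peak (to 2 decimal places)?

42.02

Binomial terms of (0.3730 + 0.6270)^4: M 0.0194, M+2 0.1302, M+4 0.3282, M+6 0.3678, M+8 0.1546 → M+6 is the base peak.
P(M+6) = C(4,3) × 0.3730^1 × 0.6270^3 = 4 × 0.3730 × 0.24649188 = 0.367766 (base)
P(M+8) = C(4,4) × 0.3730^0 × 0.6270^4 = 1 × 1.0000 × 0.15455041 = 0.154550
Relative intensity = 0.154550 / 0.367766 × 100 = 42.02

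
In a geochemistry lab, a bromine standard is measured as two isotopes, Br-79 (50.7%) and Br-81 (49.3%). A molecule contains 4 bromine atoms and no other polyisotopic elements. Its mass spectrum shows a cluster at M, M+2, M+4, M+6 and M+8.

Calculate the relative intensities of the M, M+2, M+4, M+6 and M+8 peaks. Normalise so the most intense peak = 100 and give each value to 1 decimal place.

17.6 : 68.6 : 100.0 : 64.8 : 15.8

Each Br atom is independently Br-79 (p = 0.507) or Br-81 (q = 0.493); the cluster is the binomial expansion (p + q)^4.
P(M) = 0.507^4 = 0.066074
P(M+2) = 4 × 0.507^3 × 0.493^1 = 0.256999
P(M+4) = 6 × 0.507^2 × 0.493^2 = 0.374853
P(M+6) = 4 × 0.507^1 × 0.493^3 = 0.243001
P(M+8) = 0.493^4 = 0.059073
The M+4 peak is largest (0.374853); scaling to 100 gives 17.6 : 68.6 : 100.0 : 64.8 : 15.8.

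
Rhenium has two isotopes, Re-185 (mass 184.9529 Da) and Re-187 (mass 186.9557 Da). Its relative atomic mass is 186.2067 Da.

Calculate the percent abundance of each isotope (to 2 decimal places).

Re-185: 37.40%, Re-187: 62.60%

With x = fraction of Re-185 (so Re-187 is 1 − x):
184.9529·x + 186.9557·(1 − x) = 186.2067
(184.9529 − 186.9557)·x = 186.2067 − 186.9557
x = -0.7490 / -2.0028 = 0.37398 → 37.40% Re-185, 62.60% Re-187.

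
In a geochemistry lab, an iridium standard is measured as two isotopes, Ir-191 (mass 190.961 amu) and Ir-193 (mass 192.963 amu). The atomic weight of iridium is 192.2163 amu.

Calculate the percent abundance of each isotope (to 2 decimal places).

Ir-191: 37.30%, Ir-193: 62.70%

Writing the weighted mean with unknown fraction x of Ir-191:
190.961·x + 192.963·(1 − x) = 192.2163
(190.961 − 192.963)·x = 192.2163 − 192.963
x = -0.7467 / -2.002 = 0.37298 → 37.30% Ir-191, 62.70% Ir-193.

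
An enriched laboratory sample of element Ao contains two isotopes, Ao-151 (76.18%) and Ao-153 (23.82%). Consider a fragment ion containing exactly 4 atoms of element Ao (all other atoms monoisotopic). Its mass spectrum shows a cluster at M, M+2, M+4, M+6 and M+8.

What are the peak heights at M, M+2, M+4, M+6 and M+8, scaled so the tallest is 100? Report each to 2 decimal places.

79.95 : 100.00 : 46.90 : 9.78 : 0.76

Expanding (0.7618 + 0.2382)^4:
P(M) = 0.7618^4 = 0.336794
P(M+2) = 4 × 0.7618^3 × 0.2382^1 = 0.421235
P(M+4) = 6 × 0.7618^2 × 0.2382^2 = 0.197568
P(M+6) = 4 × 0.7618^1 × 0.2382^3 = 0.041184
P(M+8) = 0.2382^4 = 0.003219
The M+2 peak is largest (0.421235); scaling to 100 gives 79.95 : 100.00 : 46.90 : 9.78 : 0.76.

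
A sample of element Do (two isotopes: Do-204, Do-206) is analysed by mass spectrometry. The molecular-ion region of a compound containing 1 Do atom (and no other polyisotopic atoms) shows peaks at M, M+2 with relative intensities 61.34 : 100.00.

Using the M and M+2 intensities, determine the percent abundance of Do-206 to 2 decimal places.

Let p = fractional abundance of Do-204. I(M+2)/I(M) = [C(1,1)·p^0·(1−p)] / p^1 = 1·(1−p)/p = 100.00/61.34 = 1.6303
(1−p)/p = 1.6303/1 = 1.6303  ⇒  p = 1/(1 + 1.6303) = 0.3802
Do-204: 38.02%, Do-206: 61.98%.

61.98%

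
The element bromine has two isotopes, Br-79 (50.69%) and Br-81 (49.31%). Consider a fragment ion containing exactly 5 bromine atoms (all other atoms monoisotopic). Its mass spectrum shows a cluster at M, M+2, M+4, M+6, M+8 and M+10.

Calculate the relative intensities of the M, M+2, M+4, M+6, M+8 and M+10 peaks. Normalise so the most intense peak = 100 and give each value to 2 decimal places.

Expanding (0.5069 + 0.4931)^5:
P(M) = 0.5069^5 = 0.033467
P(M+2) = 5 × 0.5069^4 × 0.4931^1 = 0.162777
P(M+4) = 10 × 0.5069^3 × 0.4931^2 = 0.316692
P(M+6) = 10 × 0.5069^2 × 0.4931^3 = 0.308070
P(M+8) = 5 × 0.5069^1 × 0.4931^4 = 0.149842
P(M+10) = 0.4931^5 = 0.029152
The M+4 peak is largest (0.316692); scaling to 100 gives 10.57 : 51.40 : 100.00 : 97.28 : 47.31 : 9.21.

10.57 : 51.40 : 100.00 : 97.28 : 47.31 : 9.21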